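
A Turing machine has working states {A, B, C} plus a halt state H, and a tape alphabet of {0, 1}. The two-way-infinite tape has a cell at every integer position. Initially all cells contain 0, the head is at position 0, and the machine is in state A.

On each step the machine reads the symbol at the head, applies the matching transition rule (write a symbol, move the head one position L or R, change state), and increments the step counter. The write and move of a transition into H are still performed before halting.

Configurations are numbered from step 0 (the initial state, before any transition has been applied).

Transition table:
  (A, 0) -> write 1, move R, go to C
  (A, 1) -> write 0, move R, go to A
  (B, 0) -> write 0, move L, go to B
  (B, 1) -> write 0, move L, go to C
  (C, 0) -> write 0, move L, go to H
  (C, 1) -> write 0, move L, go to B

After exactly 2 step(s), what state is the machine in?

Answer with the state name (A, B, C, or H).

Step 1: in state A at pos 0, read 0 -> (A,0)->write 1,move R,goto C. Now: state=C, head=1, tape[-1..2]=0100 (head:   ^)
Step 2: in state C at pos 1, read 0 -> (C,0)->write 0,move L,goto H. Now: state=H, head=0, tape[-1..2]=0100 (head:  ^)

Answer: H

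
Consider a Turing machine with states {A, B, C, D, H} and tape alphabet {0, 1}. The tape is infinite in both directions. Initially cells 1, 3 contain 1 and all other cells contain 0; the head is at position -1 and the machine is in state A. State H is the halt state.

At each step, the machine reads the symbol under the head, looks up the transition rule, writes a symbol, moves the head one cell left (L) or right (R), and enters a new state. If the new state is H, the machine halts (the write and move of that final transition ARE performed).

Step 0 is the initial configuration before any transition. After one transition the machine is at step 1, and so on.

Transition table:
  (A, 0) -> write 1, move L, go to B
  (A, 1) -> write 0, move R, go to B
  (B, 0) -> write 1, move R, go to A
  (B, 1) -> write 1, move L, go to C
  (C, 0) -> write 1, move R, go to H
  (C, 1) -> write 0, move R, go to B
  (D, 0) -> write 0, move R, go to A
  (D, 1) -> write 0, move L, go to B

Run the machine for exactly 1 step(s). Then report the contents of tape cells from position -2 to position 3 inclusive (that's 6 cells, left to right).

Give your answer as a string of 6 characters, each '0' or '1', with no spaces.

Step 1: in state A at pos -1, read 0 -> (A,0)->write 1,move L,goto B. Now: state=B, head=-2, tape[-3..4]=00101010 (head:  ^)

Answer: 010101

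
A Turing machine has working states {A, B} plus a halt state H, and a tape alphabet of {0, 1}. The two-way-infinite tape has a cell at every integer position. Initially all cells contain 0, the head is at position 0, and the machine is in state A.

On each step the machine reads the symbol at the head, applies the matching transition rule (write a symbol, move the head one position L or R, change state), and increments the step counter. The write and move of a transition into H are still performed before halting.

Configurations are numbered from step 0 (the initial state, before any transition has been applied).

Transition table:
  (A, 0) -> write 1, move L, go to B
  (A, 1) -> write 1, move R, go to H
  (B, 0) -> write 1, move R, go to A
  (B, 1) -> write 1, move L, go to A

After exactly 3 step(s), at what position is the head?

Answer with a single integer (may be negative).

Answer: 1

Derivation:
Step 1: in state A at pos 0, read 0 -> (A,0)->write 1,move L,goto B. Now: state=B, head=-1, tape[-2..1]=0010 (head:  ^)
Step 2: in state B at pos -1, read 0 -> (B,0)->write 1,move R,goto A. Now: state=A, head=0, tape[-2..1]=0110 (head:   ^)
Step 3: in state A at pos 0, read 1 -> (A,1)->write 1,move R,goto H. Now: state=H, head=1, tape[-2..2]=01100 (head:    ^)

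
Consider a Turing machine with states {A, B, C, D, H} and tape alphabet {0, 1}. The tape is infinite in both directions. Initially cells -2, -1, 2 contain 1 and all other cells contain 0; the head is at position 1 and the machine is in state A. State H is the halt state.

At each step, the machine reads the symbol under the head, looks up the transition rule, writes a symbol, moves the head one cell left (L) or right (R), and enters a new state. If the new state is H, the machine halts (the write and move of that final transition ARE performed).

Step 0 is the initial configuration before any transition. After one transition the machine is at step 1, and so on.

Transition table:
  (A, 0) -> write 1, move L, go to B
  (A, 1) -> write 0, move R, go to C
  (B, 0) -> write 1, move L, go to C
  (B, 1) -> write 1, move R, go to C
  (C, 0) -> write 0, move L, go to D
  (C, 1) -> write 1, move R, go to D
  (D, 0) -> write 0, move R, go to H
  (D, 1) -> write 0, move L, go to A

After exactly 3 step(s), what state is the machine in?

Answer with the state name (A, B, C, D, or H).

Answer: D

Derivation:
Step 1: in state A at pos 1, read 0 -> (A,0)->write 1,move L,goto B. Now: state=B, head=0, tape[-3..3]=0110110 (head:    ^)
Step 2: in state B at pos 0, read 0 -> (B,0)->write 1,move L,goto C. Now: state=C, head=-1, tape[-3..3]=0111110 (head:   ^)
Step 3: in state C at pos -1, read 1 -> (C,1)->write 1,move R,goto D. Now: state=D, head=0, tape[-3..3]=0111110 (head:    ^)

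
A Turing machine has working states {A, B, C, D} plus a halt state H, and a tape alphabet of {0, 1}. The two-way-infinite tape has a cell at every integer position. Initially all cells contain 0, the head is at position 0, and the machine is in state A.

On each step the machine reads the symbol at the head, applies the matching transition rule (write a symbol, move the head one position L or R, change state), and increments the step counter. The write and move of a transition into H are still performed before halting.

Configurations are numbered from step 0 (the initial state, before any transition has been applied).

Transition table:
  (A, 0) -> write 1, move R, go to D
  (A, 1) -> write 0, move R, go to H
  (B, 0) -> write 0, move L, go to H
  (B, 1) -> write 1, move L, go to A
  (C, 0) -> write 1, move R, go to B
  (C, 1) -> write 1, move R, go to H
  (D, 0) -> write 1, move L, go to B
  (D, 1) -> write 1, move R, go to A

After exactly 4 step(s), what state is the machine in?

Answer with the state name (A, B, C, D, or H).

Answer: D

Derivation:
Step 1: in state A at pos 0, read 0 -> (A,0)->write 1,move R,goto D. Now: state=D, head=1, tape[-1..2]=0100 (head:   ^)
Step 2: in state D at pos 1, read 0 -> (D,0)->write 1,move L,goto B. Now: state=B, head=0, tape[-1..2]=0110 (head:  ^)
Step 3: in state B at pos 0, read 1 -> (B,1)->write 1,move L,goto A. Now: state=A, head=-1, tape[-2..2]=00110 (head:  ^)
Step 4: in state A at pos -1, read 0 -> (A,0)->write 1,move R,goto D. Now: state=D, head=0, tape[-2..2]=01110 (head:   ^)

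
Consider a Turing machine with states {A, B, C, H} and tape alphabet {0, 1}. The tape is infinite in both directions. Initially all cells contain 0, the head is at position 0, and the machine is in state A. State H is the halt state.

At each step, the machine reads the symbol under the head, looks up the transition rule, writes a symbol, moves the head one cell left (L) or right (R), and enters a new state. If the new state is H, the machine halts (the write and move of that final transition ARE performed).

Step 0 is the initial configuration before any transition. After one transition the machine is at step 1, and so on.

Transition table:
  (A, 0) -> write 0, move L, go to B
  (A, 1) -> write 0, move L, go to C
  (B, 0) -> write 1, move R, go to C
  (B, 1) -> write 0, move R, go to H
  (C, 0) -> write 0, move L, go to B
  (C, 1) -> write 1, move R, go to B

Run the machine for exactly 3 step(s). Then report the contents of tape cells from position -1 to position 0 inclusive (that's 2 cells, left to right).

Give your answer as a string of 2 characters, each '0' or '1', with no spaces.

Answer: 10

Derivation:
Step 1: in state A at pos 0, read 0 -> (A,0)->write 0,move L,goto B. Now: state=B, head=-1, tape[-2..1]=0000 (head:  ^)
Step 2: in state B at pos -1, read 0 -> (B,0)->write 1,move R,goto C. Now: state=C, head=0, tape[-2..1]=0100 (head:   ^)
Step 3: in state C at pos 0, read 0 -> (C,0)->write 0,move L,goto B. Now: state=B, head=-1, tape[-2..1]=0100 (head:  ^)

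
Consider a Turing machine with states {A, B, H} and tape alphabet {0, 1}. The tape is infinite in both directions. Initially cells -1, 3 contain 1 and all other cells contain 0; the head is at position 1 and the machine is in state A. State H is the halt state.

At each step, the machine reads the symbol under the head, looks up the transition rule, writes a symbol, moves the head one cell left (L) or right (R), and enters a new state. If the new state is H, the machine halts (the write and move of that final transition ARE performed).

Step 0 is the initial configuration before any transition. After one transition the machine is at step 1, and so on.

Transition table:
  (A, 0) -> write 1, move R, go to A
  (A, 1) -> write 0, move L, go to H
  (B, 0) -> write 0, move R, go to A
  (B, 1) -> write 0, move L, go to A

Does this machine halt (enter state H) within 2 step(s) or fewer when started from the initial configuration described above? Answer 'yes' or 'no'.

Answer: no

Derivation:
Step 1: in state A at pos 1, read 0 -> (A,0)->write 1,move R,goto A. Now: state=A, head=2, tape[-2..4]=0101010 (head:     ^)
Step 2: in state A at pos 2, read 0 -> (A,0)->write 1,move R,goto A. Now: state=A, head=3, tape[-2..4]=0101110 (head:      ^)
After 2 step(s): state = A (not H) -> not halted within 2 -> no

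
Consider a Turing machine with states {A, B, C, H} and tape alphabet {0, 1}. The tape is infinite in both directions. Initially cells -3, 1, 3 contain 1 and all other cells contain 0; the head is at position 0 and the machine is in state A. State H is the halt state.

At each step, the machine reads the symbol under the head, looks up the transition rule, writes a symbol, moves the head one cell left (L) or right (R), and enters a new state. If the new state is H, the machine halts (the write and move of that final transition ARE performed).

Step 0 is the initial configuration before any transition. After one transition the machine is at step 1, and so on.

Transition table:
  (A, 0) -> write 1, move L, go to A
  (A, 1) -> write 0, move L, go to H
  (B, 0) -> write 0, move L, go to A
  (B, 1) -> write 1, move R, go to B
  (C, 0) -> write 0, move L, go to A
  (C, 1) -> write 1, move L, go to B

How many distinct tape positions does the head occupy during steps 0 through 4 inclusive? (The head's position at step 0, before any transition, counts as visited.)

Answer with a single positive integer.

Step 1: in state A at pos 0, read 0 -> (A,0)->write 1,move L,goto A. Now: state=A, head=-1, tape[-4..4]=010011010 (head:    ^)
Step 2: in state A at pos -1, read 0 -> (A,0)->write 1,move L,goto A. Now: state=A, head=-2, tape[-4..4]=010111010 (head:   ^)
Step 3: in state A at pos -2, read 0 -> (A,0)->write 1,move L,goto A. Now: state=A, head=-3, tape[-4..4]=011111010 (head:  ^)
Step 4: in state A at pos -3, read 1 -> (A,1)->write 0,move L,goto H. Now: state=H, head=-4, tape[-5..4]=0001111010 (head:  ^)
Head positions at steps 0..4: starting at 0, distinct positions visited = {-4, -3, -2, -1, 0} -> 5 position(s)

Answer: 5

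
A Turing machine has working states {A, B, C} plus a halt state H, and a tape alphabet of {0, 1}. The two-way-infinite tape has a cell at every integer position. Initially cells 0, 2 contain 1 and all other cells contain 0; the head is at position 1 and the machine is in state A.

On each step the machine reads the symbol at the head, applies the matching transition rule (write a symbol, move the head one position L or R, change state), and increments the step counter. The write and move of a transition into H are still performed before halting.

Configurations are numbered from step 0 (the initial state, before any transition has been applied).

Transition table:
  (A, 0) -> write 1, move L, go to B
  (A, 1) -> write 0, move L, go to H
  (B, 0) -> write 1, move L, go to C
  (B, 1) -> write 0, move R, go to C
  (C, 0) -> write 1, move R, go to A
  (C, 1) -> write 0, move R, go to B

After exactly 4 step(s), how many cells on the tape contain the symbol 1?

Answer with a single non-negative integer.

Step 1: in state A at pos 1, read 0 -> (A,0)->write 1,move L,goto B. Now: state=B, head=0, tape[-1..3]=01110 (head:  ^)
Step 2: in state B at pos 0, read 1 -> (B,1)->write 0,move R,goto C. Now: state=C, head=1, tape[-1..3]=00110 (head:   ^)
Step 3: in state C at pos 1, read 1 -> (C,1)->write 0,move R,goto B. Now: state=B, head=2, tape[-1..3]=00010 (head:    ^)
Step 4: in state B at pos 2, read 1 -> (B,1)->write 0,move R,goto C. Now: state=C, head=3, tape[-1..4]=000000 (head:     ^)
No cell contains 1 after step 4 -> 0 cell(s)

Answer: 0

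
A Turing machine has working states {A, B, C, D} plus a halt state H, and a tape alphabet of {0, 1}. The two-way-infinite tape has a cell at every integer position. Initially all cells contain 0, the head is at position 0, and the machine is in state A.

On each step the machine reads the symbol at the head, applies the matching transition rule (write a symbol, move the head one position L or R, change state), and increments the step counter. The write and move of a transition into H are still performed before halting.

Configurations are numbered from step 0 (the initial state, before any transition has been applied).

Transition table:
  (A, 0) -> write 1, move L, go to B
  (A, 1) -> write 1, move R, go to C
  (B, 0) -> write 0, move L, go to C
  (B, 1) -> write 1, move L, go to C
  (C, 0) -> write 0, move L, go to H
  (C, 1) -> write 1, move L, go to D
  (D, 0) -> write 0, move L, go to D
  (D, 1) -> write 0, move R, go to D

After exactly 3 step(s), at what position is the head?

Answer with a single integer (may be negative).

Step 1: in state A at pos 0, read 0 -> (A,0)->write 1,move L,goto B. Now: state=B, head=-1, tape[-2..1]=0010 (head:  ^)
Step 2: in state B at pos -1, read 0 -> (B,0)->write 0,move L,goto C. Now: state=C, head=-2, tape[-3..1]=00010 (head:  ^)
Step 3: in state C at pos -2, read 0 -> (C,0)->write 0,move L,goto H. Now: state=H, head=-3, tape[-4..1]=000010 (head:  ^)

Answer: -3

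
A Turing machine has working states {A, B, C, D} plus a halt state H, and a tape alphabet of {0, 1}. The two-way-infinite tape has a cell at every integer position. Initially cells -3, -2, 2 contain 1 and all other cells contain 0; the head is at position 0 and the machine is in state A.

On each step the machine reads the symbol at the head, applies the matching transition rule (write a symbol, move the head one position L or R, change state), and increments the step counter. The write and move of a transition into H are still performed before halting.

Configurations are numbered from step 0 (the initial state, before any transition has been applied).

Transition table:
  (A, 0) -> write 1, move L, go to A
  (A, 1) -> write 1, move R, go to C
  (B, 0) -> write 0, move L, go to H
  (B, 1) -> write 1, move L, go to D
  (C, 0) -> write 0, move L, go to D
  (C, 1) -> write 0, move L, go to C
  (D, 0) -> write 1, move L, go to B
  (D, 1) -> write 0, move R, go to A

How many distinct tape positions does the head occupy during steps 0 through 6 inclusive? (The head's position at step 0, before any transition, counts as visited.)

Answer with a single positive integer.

Answer: 5

Derivation:
Step 1: in state A at pos 0, read 0 -> (A,0)->write 1,move L,goto A. Now: state=A, head=-1, tape[-4..3]=01101010 (head:    ^)
Step 2: in state A at pos -1, read 0 -> (A,0)->write 1,move L,goto A. Now: state=A, head=-2, tape[-4..3]=01111010 (head:   ^)
Step 3: in state A at pos -2, read 1 -> (A,1)->write 1,move R,goto C. Now: state=C, head=-1, tape[-4..3]=01111010 (head:    ^)
Step 4: in state C at pos -1, read 1 -> (C,1)->write 0,move L,goto C. Now: state=C, head=-2, tape[-4..3]=01101010 (head:   ^)
Step 5: in state C at pos -2, read 1 -> (C,1)->write 0,move L,goto C. Now: state=C, head=-3, tape[-4..3]=01001010 (head:  ^)
Step 6: in state C at pos -3, read 1 -> (C,1)->write 0,move L,goto C. Now: state=C, head=-4, tape[-5..3]=000001010 (head:  ^)
Head positions at steps 0..6: starting at 0, distinct positions visited = {-4, -3, -2, -1, 0} -> 5 position(s)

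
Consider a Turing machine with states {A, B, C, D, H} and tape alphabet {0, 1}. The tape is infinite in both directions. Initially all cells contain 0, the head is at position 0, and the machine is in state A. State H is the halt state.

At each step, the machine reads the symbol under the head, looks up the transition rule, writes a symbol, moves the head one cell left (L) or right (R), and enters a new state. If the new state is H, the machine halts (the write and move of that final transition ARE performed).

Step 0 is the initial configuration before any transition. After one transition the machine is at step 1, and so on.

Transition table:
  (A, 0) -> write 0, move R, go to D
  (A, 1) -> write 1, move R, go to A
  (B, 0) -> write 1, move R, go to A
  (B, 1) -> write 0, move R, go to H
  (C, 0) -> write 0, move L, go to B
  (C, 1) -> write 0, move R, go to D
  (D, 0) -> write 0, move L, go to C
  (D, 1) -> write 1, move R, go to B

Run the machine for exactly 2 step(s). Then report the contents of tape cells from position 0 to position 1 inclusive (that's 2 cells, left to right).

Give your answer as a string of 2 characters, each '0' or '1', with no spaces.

Step 1: in state A at pos 0, read 0 -> (A,0)->write 0,move R,goto D. Now: state=D, head=1, tape[-1..2]=0000 (head:   ^)
Step 2: in state D at pos 1, read 0 -> (D,0)->write 0,move L,goto C. Now: state=C, head=0, tape[-1..2]=0000 (head:  ^)

Answer: 00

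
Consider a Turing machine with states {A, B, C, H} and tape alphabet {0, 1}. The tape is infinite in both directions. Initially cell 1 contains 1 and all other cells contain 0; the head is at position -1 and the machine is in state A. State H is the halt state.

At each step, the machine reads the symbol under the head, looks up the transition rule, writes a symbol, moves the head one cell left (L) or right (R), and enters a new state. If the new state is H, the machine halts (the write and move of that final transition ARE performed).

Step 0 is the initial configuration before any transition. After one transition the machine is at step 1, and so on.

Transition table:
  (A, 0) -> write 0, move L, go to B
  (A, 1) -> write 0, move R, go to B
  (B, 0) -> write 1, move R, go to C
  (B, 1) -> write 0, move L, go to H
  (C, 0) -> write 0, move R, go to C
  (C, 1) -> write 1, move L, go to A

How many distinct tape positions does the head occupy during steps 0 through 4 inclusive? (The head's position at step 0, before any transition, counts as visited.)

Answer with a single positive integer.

Step 1: in state A at pos -1, read 0 -> (A,0)->write 0,move L,goto B. Now: state=B, head=-2, tape[-3..2]=000010 (head:  ^)
Step 2: in state B at pos -2, read 0 -> (B,0)->write 1,move R,goto C. Now: state=C, head=-1, tape[-3..2]=010010 (head:   ^)
Step 3: in state C at pos -1, read 0 -> (C,0)->write 0,move R,goto C. Now: state=C, head=0, tape[-3..2]=010010 (head:    ^)
Step 4: in state C at pos 0, read 0 -> (C,0)->write 0,move R,goto C. Now: state=C, head=1, tape[-3..2]=010010 (head:     ^)
Head positions at steps 0..4: starting at -1, distinct positions visited = {-2, -1, 0, 1} -> 4 position(s)

Answer: 4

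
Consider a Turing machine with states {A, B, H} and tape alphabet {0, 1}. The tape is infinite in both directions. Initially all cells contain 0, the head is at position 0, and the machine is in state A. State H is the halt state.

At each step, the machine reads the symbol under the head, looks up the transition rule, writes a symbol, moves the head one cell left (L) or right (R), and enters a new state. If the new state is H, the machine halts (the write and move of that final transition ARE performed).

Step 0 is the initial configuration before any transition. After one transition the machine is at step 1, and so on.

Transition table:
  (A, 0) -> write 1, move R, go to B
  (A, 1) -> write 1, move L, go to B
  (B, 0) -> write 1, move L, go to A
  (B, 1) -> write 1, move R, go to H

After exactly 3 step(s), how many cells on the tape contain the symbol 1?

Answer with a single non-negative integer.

Step 1: in state A at pos 0, read 0 -> (A,0)->write 1,move R,goto B. Now: state=B, head=1, tape[-1..2]=0100 (head:   ^)
Step 2: in state B at pos 1, read 0 -> (B,0)->write 1,move L,goto A. Now: state=A, head=0, tape[-1..2]=0110 (head:  ^)
Step 3: in state A at pos 0, read 1 -> (A,1)->write 1,move L,goto B. Now: state=B, head=-1, tape[-2..2]=00110 (head:  ^)
Cells containing 1 after step 3: {0, 1} -> 2 cell(s)

Answer: 2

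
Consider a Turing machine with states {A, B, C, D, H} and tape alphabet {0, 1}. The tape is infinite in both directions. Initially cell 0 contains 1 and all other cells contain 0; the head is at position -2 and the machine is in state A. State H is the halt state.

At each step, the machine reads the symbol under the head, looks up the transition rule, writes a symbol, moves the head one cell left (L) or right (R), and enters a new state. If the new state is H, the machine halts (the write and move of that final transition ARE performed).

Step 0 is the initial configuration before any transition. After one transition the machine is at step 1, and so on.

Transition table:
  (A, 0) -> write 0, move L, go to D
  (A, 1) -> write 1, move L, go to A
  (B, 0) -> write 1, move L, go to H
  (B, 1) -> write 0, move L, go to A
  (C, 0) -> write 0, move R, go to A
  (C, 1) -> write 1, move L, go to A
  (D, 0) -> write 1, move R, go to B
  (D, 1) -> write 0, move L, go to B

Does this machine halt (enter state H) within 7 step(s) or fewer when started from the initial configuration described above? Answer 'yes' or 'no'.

Answer: yes

Derivation:
Step 1: in state A at pos -2, read 0 -> (A,0)->write 0,move L,goto D. Now: state=D, head=-3, tape[-4..1]=000010 (head:  ^)
Step 2: in state D at pos -3, read 0 -> (D,0)->write 1,move R,goto B. Now: state=B, head=-2, tape[-4..1]=010010 (head:   ^)
Step 3: in state B at pos -2, read 0 -> (B,0)->write 1,move L,goto H. Now: state=H, head=-3, tape[-4..1]=011010 (head:  ^)
State H reached at step 3; 3 <= 7 -> yes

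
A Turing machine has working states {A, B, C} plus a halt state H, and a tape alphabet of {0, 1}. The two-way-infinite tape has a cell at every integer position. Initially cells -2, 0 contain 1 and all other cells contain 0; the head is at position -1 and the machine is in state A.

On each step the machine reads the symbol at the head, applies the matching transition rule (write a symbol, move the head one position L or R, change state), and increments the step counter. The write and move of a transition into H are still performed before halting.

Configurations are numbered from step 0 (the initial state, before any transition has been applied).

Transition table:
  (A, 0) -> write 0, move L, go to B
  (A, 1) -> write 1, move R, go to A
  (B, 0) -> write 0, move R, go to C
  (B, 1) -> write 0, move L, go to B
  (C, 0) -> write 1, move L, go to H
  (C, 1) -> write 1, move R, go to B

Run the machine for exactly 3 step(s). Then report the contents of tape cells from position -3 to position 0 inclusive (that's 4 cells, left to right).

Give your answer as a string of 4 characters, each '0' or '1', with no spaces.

Answer: 0001

Derivation:
Step 1: in state A at pos -1, read 0 -> (A,0)->write 0,move L,goto B. Now: state=B, head=-2, tape[-3..1]=01010 (head:  ^)
Step 2: in state B at pos -2, read 1 -> (B,1)->write 0,move L,goto B. Now: state=B, head=-3, tape[-4..1]=000010 (head:  ^)
Step 3: in state B at pos -3, read 0 -> (B,0)->write 0,move R,goto C. Now: state=C, head=-2, tape[-4..1]=000010 (head:   ^)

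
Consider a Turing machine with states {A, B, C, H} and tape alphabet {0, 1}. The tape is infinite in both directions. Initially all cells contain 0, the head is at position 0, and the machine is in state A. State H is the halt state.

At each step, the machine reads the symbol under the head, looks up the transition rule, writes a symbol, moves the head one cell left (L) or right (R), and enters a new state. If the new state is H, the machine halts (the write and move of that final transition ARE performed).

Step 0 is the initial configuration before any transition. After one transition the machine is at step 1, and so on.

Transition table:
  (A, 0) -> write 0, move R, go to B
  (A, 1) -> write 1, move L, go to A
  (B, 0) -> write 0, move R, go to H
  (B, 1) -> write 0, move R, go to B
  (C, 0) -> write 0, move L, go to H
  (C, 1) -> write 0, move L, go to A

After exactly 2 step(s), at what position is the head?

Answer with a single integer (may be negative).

Answer: 2

Derivation:
Step 1: in state A at pos 0, read 0 -> (A,0)->write 0,move R,goto B. Now: state=B, head=1, tape[-1..2]=0000 (head:   ^)
Step 2: in state B at pos 1, read 0 -> (B,0)->write 0,move R,goto H. Now: state=H, head=2, tape[-1..3]=00000 (head:    ^)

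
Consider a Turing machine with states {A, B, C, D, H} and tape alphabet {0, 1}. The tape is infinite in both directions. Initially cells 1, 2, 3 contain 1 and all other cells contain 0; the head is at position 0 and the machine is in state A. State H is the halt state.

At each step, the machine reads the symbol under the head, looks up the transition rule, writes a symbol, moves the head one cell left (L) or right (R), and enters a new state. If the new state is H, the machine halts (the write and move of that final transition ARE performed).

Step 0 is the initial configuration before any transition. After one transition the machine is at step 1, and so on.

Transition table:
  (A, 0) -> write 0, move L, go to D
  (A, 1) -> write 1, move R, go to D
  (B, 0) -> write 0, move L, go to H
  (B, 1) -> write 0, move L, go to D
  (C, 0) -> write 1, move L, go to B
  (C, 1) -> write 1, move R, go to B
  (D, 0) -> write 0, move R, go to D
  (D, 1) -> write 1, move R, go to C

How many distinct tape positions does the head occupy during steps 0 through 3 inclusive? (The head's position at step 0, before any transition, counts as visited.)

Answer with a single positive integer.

Step 1: in state A at pos 0, read 0 -> (A,0)->write 0,move L,goto D. Now: state=D, head=-1, tape[-2..4]=0001110 (head:  ^)
Step 2: in state D at pos -1, read 0 -> (D,0)->write 0,move R,goto D. Now: state=D, head=0, tape[-2..4]=0001110 (head:   ^)
Step 3: in state D at pos 0, read 0 -> (D,0)->write 0,move R,goto D. Now: state=D, head=1, tape[-2..4]=0001110 (head:    ^)
Head positions at steps 0..3: starting at 0, distinct positions visited = {-1, 0, 1} -> 3 position(s)

Answer: 3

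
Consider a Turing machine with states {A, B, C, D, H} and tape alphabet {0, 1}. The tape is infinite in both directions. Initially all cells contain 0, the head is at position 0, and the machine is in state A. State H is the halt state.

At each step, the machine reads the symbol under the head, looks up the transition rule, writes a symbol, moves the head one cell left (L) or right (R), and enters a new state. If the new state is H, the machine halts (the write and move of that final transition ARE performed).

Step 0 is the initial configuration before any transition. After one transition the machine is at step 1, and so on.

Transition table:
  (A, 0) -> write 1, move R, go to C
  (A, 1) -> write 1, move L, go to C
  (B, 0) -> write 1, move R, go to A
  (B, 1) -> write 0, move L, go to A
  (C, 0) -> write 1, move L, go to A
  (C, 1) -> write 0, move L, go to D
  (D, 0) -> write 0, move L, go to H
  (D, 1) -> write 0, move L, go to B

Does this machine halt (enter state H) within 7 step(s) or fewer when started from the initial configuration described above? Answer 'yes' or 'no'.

Answer: no

Derivation:
Step 1: in state A at pos 0, read 0 -> (A,0)->write 1,move R,goto C. Now: state=C, head=1, tape[-1..2]=0100 (head:   ^)
Step 2: in state C at pos 1, read 0 -> (C,0)->write 1,move L,goto A. Now: state=A, head=0, tape[-1..2]=0110 (head:  ^)
Step 3: in state A at pos 0, read 1 -> (A,1)->write 1,move L,goto C. Now: state=C, head=-1, tape[-2..2]=00110 (head:  ^)
Step 4: in state C at pos -1, read 0 -> (C,0)->write 1,move L,goto A. Now: state=A, head=-2, tape[-3..2]=001110 (head:  ^)
Step 5: in state A at pos -2, read 0 -> (A,0)->write 1,move R,goto C. Now: state=C, head=-1, tape[-3..2]=011110 (head:   ^)
Step 6: in state C at pos -1, read 1 -> (C,1)->write 0,move L,goto D. Now: state=D, head=-2, tape[-3..2]=010110 (head:  ^)
Step 7: in state D at pos -2, read 1 -> (D,1)->write 0,move L,goto B. Now: state=B, head=-3, tape[-4..2]=0000110 (head:  ^)
After 7 step(s): state = B (not H) -> not halted within 7 -> no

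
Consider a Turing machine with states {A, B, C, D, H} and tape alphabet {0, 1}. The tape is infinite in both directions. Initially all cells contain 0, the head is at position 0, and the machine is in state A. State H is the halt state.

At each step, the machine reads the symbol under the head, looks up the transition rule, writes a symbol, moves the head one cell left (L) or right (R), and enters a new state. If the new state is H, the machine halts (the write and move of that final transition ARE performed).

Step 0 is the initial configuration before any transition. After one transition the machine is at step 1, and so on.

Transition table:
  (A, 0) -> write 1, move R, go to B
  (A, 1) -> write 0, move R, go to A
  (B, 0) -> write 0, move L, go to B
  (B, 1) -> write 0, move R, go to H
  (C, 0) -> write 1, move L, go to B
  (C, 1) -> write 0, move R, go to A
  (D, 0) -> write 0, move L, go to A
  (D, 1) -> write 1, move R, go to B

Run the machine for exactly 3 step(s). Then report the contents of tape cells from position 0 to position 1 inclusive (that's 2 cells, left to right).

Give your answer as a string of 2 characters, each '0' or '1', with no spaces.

Answer: 00

Derivation:
Step 1: in state A at pos 0, read 0 -> (A,0)->write 1,move R,goto B. Now: state=B, head=1, tape[-1..2]=0100 (head:   ^)
Step 2: in state B at pos 1, read 0 -> (B,0)->write 0,move L,goto B. Now: state=B, head=0, tape[-1..2]=0100 (head:  ^)
Step 3: in state B at pos 0, read 1 -> (B,1)->write 0,move R,goto H. Now: state=H, head=1, tape[-1..2]=0000 (head:   ^)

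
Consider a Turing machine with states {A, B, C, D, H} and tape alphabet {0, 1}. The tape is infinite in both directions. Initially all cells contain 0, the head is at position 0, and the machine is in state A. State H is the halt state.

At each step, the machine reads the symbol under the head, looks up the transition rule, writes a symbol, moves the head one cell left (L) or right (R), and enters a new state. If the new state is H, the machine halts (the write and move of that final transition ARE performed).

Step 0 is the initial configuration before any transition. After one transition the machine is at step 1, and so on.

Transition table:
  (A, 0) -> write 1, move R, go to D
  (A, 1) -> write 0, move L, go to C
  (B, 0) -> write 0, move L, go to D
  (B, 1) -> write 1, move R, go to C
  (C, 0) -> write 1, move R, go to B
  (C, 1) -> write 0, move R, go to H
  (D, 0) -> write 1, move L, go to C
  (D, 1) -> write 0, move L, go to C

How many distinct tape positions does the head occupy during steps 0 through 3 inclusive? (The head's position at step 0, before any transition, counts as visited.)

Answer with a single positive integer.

Answer: 2

Derivation:
Step 1: in state A at pos 0, read 0 -> (A,0)->write 1,move R,goto D. Now: state=D, head=1, tape[-1..2]=0100 (head:   ^)
Step 2: in state D at pos 1, read 0 -> (D,0)->write 1,move L,goto C. Now: state=C, head=0, tape[-1..2]=0110 (head:  ^)
Step 3: in state C at pos 0, read 1 -> (C,1)->write 0,move R,goto H. Now: state=H, head=1, tape[-1..2]=0010 (head:   ^)
Head positions at steps 0..3: starting at 0, distinct positions visited = {0, 1} -> 2 position(s)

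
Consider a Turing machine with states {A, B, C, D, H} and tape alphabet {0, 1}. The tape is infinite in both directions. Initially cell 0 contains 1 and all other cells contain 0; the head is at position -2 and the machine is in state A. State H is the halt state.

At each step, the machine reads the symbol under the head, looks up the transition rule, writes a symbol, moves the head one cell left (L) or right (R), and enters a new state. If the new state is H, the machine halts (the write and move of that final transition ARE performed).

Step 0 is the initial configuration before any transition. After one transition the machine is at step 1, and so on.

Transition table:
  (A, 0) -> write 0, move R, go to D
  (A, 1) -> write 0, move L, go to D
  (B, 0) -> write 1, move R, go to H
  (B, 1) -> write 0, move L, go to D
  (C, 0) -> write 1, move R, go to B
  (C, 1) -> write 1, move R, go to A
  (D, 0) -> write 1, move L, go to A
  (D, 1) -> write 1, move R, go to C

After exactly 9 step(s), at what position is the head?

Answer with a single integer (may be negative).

Answer: 3

Derivation:
Step 1: in state A at pos -2, read 0 -> (A,0)->write 0,move R,goto D. Now: state=D, head=-1, tape[-3..1]=00010 (head:   ^)
Step 2: in state D at pos -1, read 0 -> (D,0)->write 1,move L,goto A. Now: state=A, head=-2, tape[-3..1]=00110 (head:  ^)
Step 3: in state A at pos -2, read 0 -> (A,0)->write 0,move R,goto D. Now: state=D, head=-1, tape[-3..1]=00110 (head:   ^)
Step 4: in state D at pos -1, read 1 -> (D,1)->write 1,move R,goto C. Now: state=C, head=0, tape[-3..1]=00110 (head:    ^)
Step 5: in state C at pos 0, read 1 -> (C,1)->write 1,move R,goto A. Now: state=A, head=1, tape[-3..2]=001100 (head:     ^)
Step 6: in state A at pos 1, read 0 -> (A,0)->write 0,move R,goto D. Now: state=D, head=2, tape[-3..3]=0011000 (head:      ^)
Step 7: in state D at pos 2, read 0 -> (D,0)->write 1,move L,goto A. Now: state=A, head=1, tape[-3..3]=0011010 (head:     ^)
Step 8: in state A at pos 1, read 0 -> (A,0)->write 0,move R,goto D. Now: state=D, head=2, tape[-3..3]=0011010 (head:      ^)
Step 9: in state D at pos 2, read 1 -> (D,1)->write 1,move R,goto C. Now: state=C, head=3, tape[-3..4]=00110100 (head:       ^)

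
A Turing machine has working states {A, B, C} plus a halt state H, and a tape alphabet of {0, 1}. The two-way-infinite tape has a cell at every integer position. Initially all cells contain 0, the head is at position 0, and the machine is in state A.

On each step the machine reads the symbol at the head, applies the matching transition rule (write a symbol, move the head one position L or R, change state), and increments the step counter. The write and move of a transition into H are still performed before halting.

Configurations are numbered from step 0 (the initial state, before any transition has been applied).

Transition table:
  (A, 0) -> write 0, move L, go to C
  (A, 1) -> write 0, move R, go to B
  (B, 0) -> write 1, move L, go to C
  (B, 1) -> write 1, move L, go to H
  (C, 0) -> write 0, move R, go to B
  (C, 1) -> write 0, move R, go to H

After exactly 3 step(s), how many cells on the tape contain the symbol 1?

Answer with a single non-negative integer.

Answer: 1

Derivation:
Step 1: in state A at pos 0, read 0 -> (A,0)->write 0,move L,goto C. Now: state=C, head=-1, tape[-2..1]=0000 (head:  ^)
Step 2: in state C at pos -1, read 0 -> (C,0)->write 0,move R,goto B. Now: state=B, head=0, tape[-2..1]=0000 (head:   ^)
Step 3: in state B at pos 0, read 0 -> (B,0)->write 1,move L,goto C. Now: state=C, head=-1, tape[-2..1]=0010 (head:  ^)
Cells containing 1 after step 3: {0} -> 1 cell(s)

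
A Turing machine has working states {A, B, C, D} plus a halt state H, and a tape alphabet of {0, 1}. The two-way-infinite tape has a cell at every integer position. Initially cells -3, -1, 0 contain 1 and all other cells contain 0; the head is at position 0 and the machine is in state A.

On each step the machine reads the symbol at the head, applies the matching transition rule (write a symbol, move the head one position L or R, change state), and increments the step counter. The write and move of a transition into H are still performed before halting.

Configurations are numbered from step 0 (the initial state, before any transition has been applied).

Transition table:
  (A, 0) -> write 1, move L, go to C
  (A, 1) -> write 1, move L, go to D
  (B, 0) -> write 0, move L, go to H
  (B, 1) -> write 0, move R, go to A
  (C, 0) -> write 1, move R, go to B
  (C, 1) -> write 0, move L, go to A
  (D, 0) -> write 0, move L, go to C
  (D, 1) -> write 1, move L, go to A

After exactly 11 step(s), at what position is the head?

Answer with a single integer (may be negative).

Step 1: in state A at pos 0, read 1 -> (A,1)->write 1,move L,goto D. Now: state=D, head=-1, tape[-4..1]=010110 (head:    ^)
Step 2: in state D at pos -1, read 1 -> (D,1)->write 1,move L,goto A. Now: state=A, head=-2, tape[-4..1]=010110 (head:   ^)
Step 3: in state A at pos -2, read 0 -> (A,0)->write 1,move L,goto C. Now: state=C, head=-3, tape[-4..1]=011110 (head:  ^)
Step 4: in state C at pos -3, read 1 -> (C,1)->write 0,move L,goto A. Now: state=A, head=-4, tape[-5..1]=0001110 (head:  ^)
Step 5: in state A at pos -4, read 0 -> (A,0)->write 1,move L,goto C. Now: state=C, head=-5, tape[-6..1]=00101110 (head:  ^)
Step 6: in state C at pos -5, read 0 -> (C,0)->write 1,move R,goto B. Now: state=B, head=-4, tape[-6..1]=01101110 (head:   ^)
Step 7: in state B at pos -4, read 1 -> (B,1)->write 0,move R,goto A. Now: state=A, head=-3, tape[-6..1]=01001110 (head:    ^)
Step 8: in state A at pos -3, read 0 -> (A,0)->write 1,move L,goto C. Now: state=C, head=-4, tape[-6..1]=01011110 (head:   ^)
Step 9: in state C at pos -4, read 0 -> (C,0)->write 1,move R,goto B. Now: state=B, head=-3, tape[-6..1]=01111110 (head:    ^)
Step 10: in state B at pos -3, read 1 -> (B,1)->write 0,move R,goto A. Now: state=A, head=-2, tape[-6..1]=01101110 (head:     ^)
Step 11: in state A at pos -2, read 1 -> (A,1)->write 1,move L,goto D. Now: state=D, head=-3, tape[-6..1]=01101110 (head:    ^)

Answer: -3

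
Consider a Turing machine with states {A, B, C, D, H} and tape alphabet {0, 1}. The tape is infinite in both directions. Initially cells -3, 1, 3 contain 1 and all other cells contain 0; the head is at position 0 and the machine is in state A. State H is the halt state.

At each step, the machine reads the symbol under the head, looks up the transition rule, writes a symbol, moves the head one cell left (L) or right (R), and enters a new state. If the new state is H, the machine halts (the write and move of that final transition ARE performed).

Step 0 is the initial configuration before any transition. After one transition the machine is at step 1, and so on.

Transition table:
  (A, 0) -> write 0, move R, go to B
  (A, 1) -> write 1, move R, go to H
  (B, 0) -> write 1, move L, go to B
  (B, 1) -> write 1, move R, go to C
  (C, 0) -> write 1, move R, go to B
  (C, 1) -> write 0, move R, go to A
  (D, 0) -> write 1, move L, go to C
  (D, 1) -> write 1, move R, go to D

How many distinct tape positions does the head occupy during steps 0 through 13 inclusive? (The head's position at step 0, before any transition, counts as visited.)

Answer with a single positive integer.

Answer: 8

Derivation:
Step 1: in state A at pos 0, read 0 -> (A,0)->write 0,move R,goto B. Now: state=B, head=1, tape[-4..4]=010001010 (head:      ^)
Step 2: in state B at pos 1, read 1 -> (B,1)->write 1,move R,goto C. Now: state=C, head=2, tape[-4..4]=010001010 (head:       ^)
Step 3: in state C at pos 2, read 0 -> (C,0)->write 1,move R,goto B. Now: state=B, head=3, tape[-4..4]=010001110 (head:        ^)
Step 4: in state B at pos 3, read 1 -> (B,1)->write 1,move R,goto C. Now: state=C, head=4, tape[-4..5]=0100011100 (head:         ^)
Step 5: in state C at pos 4, read 0 -> (C,0)->write 1,move R,goto B. Now: state=B, head=5, tape[-4..6]=01000111100 (head:          ^)
Step 6: in state B at pos 5, read 0 -> (B,0)->write 1,move L,goto B. Now: state=B, head=4, tape[-4..6]=01000111110 (head:         ^)
Step 7: in state B at pos 4, read 1 -> (B,1)->write 1,move R,goto C. Now: state=C, head=5, tape[-4..6]=01000111110 (head:          ^)
Step 8: in state C at pos 5, read 1 -> (C,1)->write 0,move R,goto A. Now: state=A, head=6, tape[-4..7]=010001111000 (head:           ^)
Step 9: in state A at pos 6, read 0 -> (A,0)->write 0,move R,goto B. Now: state=B, head=7, tape[-4..8]=0100011110000 (head:            ^)
Step 10: in state B at pos 7, read 0 -> (B,0)->write 1,move L,goto B. Now: state=B, head=6, tape[-4..8]=0100011110010 (head:           ^)
Step 11: in state B at pos 6, read 0 -> (B,0)->write 1,move L,goto B. Now: state=B, head=5, tape[-4..8]=0100011110110 (head:          ^)
Step 12: in state B at pos 5, read 0 -> (B,0)->write 1,move L,goto B. Now: state=B, head=4, tape[-4..8]=0100011111110 (head:         ^)
Step 13: in state B at pos 4, read 1 -> (B,1)->write 1,move R,goto C. Now: state=C, head=5, tape[-4..8]=0100011111110 (head:          ^)
Head positions at steps 0..13: starting at 0, distinct positions visited = {0, 1, 2, 3, 4, 5, 6, 7} -> 8 position(s)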